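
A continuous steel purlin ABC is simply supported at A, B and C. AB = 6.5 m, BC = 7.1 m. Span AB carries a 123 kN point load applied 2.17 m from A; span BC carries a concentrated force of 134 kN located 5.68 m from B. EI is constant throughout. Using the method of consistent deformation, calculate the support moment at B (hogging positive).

Insert a hinge at B; M_B is the redundant, and each span becomes simply supported.
Rotations at B on the released spans (each span's end-slope, ×1/EI):
  span AB: point load 123 at a = 2.17: Pab(L + a)/(6LEI) = 256.9/EI
  span BC: point load 134 at a = 5.68: Pab(L + b)/(6LEI) = 216.2/EI
  relative rotation θ_0 = (256.9 + 216.2)/EI = 473.1/EI
A unit hogging moment at B produces rotation L₁/(3EI) + L₂/(3EI) = 4.533/EI.
Slope continuity at B: θ_0 = M_B·4.533/EI, so M_B = 473.1/4.533 = 104.4 kN·m (hogging).

M_B = 104.4 kN·m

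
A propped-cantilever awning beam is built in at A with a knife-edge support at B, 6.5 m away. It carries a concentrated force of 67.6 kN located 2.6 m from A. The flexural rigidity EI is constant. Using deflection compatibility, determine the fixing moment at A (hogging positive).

M_A = 84.36 kN·m

Choose R_B as the redundant. The primary structure is the cantilever fixed at A.
Downward deflection at the released point B due to the loads:
  point load 67.6 at a = 2.6: Pa²(3L − a)/(6EI) = 1287/EI
Tip deflection under a unit load at B: L³/(3EI) = 91.54/EI.
Compatibility at B: δ_0 − R_B·δ_{BB} = 0, so R_B = 1287/91.54 = 14.06 kN.
Moment equilibrium about A: M_A = Σ(load moments about A) − R_B·L = 175.8 − 14.06×6.5 = 84.36 kN·m.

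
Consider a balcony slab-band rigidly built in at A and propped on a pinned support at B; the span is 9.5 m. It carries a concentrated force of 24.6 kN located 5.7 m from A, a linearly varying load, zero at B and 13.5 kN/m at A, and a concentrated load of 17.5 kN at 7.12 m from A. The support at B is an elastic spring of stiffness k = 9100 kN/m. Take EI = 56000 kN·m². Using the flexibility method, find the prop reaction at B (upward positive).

Choose R_B as the redundant. The primary structure is the cantilever fixed at A.
Downward deflection at the released point B due to the loads:
  point load 24.6 at a = 5.7: Pa²(3L − a)/(6EI) = 3037/EI
  triangular load, peak 13.5 at the fixed end: w₀L⁴/(30EI) = 3665/EI
  point load 17.5 at a = 7.12: Pa²(3L − a)/(6EI) = 3161/EI
  δ_0 = 9864/EI
Flexibility coefficient — unit upward force at B: δ_{BB} = L³/(3EI) = 285.8/EI.
With EI = 56000 kN·m²: δ_0 = 0.17614 m and δ_{BB} = 0.005103 m/kN.
Compatibility — the spring shortens by R_B/k under the reaction it provides: δ_0 − R_B·δ_{BB} = R_B/k. With 1/k = 0.00011 m/kN, R_B = δ_0 / (δ_{BB} + 1/k) = 0.17614 / (0.005103 + 0.00011) = 33.79 kN.

R_B = 33.79 kN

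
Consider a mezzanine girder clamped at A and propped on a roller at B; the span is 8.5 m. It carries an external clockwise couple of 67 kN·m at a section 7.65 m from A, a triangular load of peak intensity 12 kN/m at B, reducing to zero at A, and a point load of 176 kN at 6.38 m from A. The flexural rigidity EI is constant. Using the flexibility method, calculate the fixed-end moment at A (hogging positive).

Release the roller at B. Primary structure: cantilever fixed at A.
Primary-structure tip deflection at B by superposition:
  clockwise couple 67 at a = 7.65: M₀a(2L − a)/(2EI) = 2396/EI
  triangular load, peak 12 at the free end: 11w₀L⁴/(120EI) = 5742/EI
  point load 176 at a = 6.38: Pa²(3L − a)/(6EI) = 22829/EI
  δ_0 = 30967/EI
Tip deflection under a unit load at B: L³/(3EI) = 204.7/EI.
Compatibility at B: δ_0 − R_B·δ_{BB} = 0, so R_B = 30967/204.7 = 151.3 kN.
Moment equilibrium about A: M_A = Σ(load moments about A) − R_B·L = 1479 − 151.3×8.5 = 193 kN·m.

M_A = 193 kN·m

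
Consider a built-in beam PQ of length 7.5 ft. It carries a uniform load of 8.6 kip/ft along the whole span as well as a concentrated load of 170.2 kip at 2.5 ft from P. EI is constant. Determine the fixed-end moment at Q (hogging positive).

M_Q = 134.9 kip·ft

Take the two fixed-end moments M_P, M_Q as redundants; the released structure is the simple span PQ.
Simple-span end rotations at P and Q under the given loads:
  at P: UDL 8.6: wL³/(24EI) = 151.2/EI
  at Q: UDL 8.6: wL³/(24EI) = 151.2/EI
  at P: point load 170.2 at a = 2.5: Pab(L + b)/(6LEI) = 591/EI
  at Q: point load 170.2 at a = 2.5: Pab(L + a)/(6LEI) = 472.8/EI
  θ_P0 = 742.1/EI,  θ_Q0 = 623.9/EI
Flexibility coefficients: a unit moment at one end gives L/(3EI) there and L/(6EI) at the far end, so f₁₁ = f₂₂ = 2.5/EI and f₁₂ = f₂₁ = 1.25/EI.
Compatibility — zero rotation at each built-in end:
  2.5 M_P + 1.25 M_Q = 742.1
  1.25 M_P + 2.5 M_Q = 623.9
Solving the pair gives M_P = 229.4 kip·ft and M_Q = 134.9 kip·ft (hogging).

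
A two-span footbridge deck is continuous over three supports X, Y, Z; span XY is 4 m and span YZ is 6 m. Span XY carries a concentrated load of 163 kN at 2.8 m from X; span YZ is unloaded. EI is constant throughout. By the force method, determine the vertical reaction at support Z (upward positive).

R_Z = -7.759 kN

Release continuity at Y by inserting a hinge; the redundant is the internal moment M_Y. The primary structure is two simply-supported spans XY and YZ.
Discontinuity in slope at Y on the released structure — sum the simple-span end rotations:
  span XY: point load 163 at a = 2.8: Pab(L + a)/(6LEI) = 155.2/EI
  relative rotation θ_0 = (155.2 + 0)/EI = 155.2/EI
A unit hogging moment at Y produces rotation L₁/(3EI) + L₂/(3EI) = 3.333/EI.
Compatibility: M_Y·(L₁+L₂)/(3EI) = θ_0, giving M_Y = 46.55 kN·m (hogging).
Span YZ, ΣM about Z: R_Y^{YZ}·6 = 0 + 46.55, so R_Y^{YZ} = 7.759 kN and R_Z = 0 − 7.759 = -7.759 kN.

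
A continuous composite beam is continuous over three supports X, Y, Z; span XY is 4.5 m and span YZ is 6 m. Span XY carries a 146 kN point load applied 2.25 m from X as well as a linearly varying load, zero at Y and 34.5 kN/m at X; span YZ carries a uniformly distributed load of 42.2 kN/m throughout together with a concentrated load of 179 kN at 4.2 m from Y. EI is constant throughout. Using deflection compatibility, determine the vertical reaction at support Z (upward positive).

R_Z = 208.1 kN

Take M_Y as the redundant. Released structure: two simple spans XY and YZ with a hinge at Y.
End slopes at the hinge Y, treating each span as simply supported:
  span XY: point load 146 at a = 2.25: Pab(L + a)/(6LEI) = 184.8/EI
  span XY: triangular load, peak 34.5: 7w₀L³/(360EI) = 61.13/EI
  span YZ: UDL 42.2: wL³/(24EI) = 379.8/EI
  span YZ: point load 179 at a = 4.2: Pab(L + b)/(6LEI) = 293.2/EI
  relative rotation θ_0 = (245.9 + 673)/EI = 918.9/EI
A unit hogging moment at Y produces rotation L₁/(3EI) + L₂/(3EI) = 3.5/EI.
Compatibility: M_Y·(L₁+L₂)/(3EI) = θ_0, giving M_Y = 262.5 kN·m (hogging).
Span YZ, ΣM about Z: R_Y^{YZ}·6 = 1082 + 262.5, so R_Y^{YZ} = 224.1 kN and R_Z = 432.2 − 224.1 = 208.1 kN.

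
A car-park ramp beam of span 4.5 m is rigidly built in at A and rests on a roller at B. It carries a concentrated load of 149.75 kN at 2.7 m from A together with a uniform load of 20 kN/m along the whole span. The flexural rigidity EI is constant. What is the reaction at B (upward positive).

R_B = 98.44 kN

Take the reaction at B as the redundant and release it; the primary structure is a cantilever fixed at A.
Downward deflection at the released point B due to the loads:
  point load 149.75 at a = 2.7: Pa²(3L − a)/(6EI) = 1965/EI
  UDL 20: wL⁴/(8EI) = 1025/EI
  δ_0 = 2990/EI
Flexibility coefficient — unit upward force at B: δ_{BB} = L³/(3EI) = 30.38/EI.
Compatibility at B: δ_0 − R_B·δ_{BB} = 0, so R_B = 2990/30.38 = 98.44 kN.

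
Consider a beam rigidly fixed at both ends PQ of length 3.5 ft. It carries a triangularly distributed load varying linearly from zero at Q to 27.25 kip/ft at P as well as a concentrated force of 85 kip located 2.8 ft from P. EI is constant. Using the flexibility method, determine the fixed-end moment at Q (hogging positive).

Release both end moments; the primary structure is a simply-supported span PQ with redundants M_P and M_Q.
End rotations of the released simple span under the applied load (×1/EI):
  at P: triangular load, peak 27.25: w₀L³/(45EI) = 25.96/EI
  at Q: triangular load, peak 27.25: 7w₀L³/(360EI) = 22.72/EI
  at P: point load 85 at a = 2.8: Pab(L + b)/(6LEI) = 33.32/EI
  at Q: point load 85 at a = 2.8: Pab(L + a)/(6LEI) = 49.98/EI
  θ_P0 = 59.28/EI,  θ_Q0 = 72.7/EI
Flexibility coefficients: a unit moment at one end gives L/(3EI) there and L/(6EI) at the far end, so f₁₁ = f₂₂ = 1.167/EI and f₁₂ = f₂₁ = 0.5833/EI.
Compatibility — zero rotation at each built-in end:
  1.167 M_P + 0.5833 M_Q = 59.28
  0.5833 M_P + 1.167 M_Q = 72.7
Solving the pair gives M_P = 26.21 kip·ft and M_Q = 49.21 kip·ft (hogging).

M_Q = 49.21 kip·ft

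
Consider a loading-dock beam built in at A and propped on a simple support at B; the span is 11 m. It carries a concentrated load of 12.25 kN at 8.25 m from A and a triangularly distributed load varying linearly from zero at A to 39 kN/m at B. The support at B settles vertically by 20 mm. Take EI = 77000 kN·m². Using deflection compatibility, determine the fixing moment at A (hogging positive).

Remove the prop at B; the released (primary) structure is a cantilever built in at A.
Downward deflection at the released point B due to the loads:
  point load 12.25 at a = 8.25: Pa²(3L − a)/(6EI) = 3439/EI
  triangular load, peak 39 at the free end: 11w₀L⁴/(120EI) = 52342/EI
  δ_0 = 55781/EI
Flexibility coefficient — unit upward force at B: δ_{BB} = L³/(3EI) = 443.7/EI.
With EI = 77000 kN·m²: δ_0 = 0.72443 m and δ_{BB} = 0.005762 m/kN.
Compatibility — the beam at B must follow the support down by 0.02 m: δ_0 − R_B·δ_{BB} = 0.02, so R_B = (0.72443 − 0.02)/0.005762 = 122.3 kN.
Moment equilibrium about A: M_A = Σ(load moments about A) − R_B·L = 1674 − 122.3×11 = 329.2 kN·m.

M_A = 329.2 kN·m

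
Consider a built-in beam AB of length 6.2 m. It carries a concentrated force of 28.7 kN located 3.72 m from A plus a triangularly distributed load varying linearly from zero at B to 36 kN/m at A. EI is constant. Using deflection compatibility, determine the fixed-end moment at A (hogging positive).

M_A = 86.27 kN·m

Release both end moments; the primary structure is a simply-supported span AB with redundants M_A and M_B.
On the primary (simply-supported) span, the end slopes from the loading are:
  at A: point load 28.7 at a = 3.72: Pab(L + b)/(6LEI) = 61.78/EI
  at B: point load 28.7 at a = 3.72: Pab(L + a)/(6LEI) = 70.61/EI
  at A: triangular load, peak 36: w₀L³/(45EI) = 190.7/EI
  at B: triangular load, peak 36: 7w₀L³/(360EI) = 166.8/EI
  θ_A0 = 252.4/EI,  θ_B0 = 237.4/EI
Flexibility coefficients: a unit moment at one end gives L/(3EI) there and L/(6EI) at the far end, so f₁₁ = f₂₂ = 2.067/EI and f₁₂ = f₂₁ = 1.033/EI.
Compatibility — zero rotation at each built-in end:
  2.067 M_A + 1.033 M_B = 252.4
  1.033 M_A + 2.067 M_B = 237.4
Solving the pair gives M_A = 86.27 kN·m and M_B = 71.75 kN·m (hogging).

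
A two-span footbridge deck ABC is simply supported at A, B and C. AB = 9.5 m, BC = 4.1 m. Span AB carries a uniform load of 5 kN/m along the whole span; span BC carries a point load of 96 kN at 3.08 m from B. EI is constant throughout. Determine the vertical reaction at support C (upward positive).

Release continuity at B by inserting a hinge; the redundant is the internal moment M_B. The primary structure is two simply-supported spans AB and BC.
Rotations at B on the released spans (each span's end-slope, ×1/EI):
  span AB: UDL 5: wL³/(24EI) = 178.6/EI
  span BC: point load 96 at a = 3.08: Pab(L + b)/(6LEI) = 62.77/EI
  relative rotation θ_0 = (178.6 + 62.77)/EI = 241.4/EI
A unit hogging moment at B produces rotation L₁/(3EI) + L₂/(3EI) = 4.533/EI.
Slope continuity at B: θ_0 = M_B·4.533/EI, so M_B = 241.4/4.533 = 53.25 kN·m (hogging).
Span BC, ΣM about C: R_B^{BC}·4.1 = 97.92 + 53.25, so R_B^{BC} = 36.87 kN and R_C = 96 − 36.87 = 59.13 kN.

R_C = 59.13 kN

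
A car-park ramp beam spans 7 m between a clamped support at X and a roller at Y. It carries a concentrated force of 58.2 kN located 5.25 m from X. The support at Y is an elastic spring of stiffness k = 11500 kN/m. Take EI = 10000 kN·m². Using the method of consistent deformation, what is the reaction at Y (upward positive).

Take the reaction at Y as the redundant and release it; the primary structure is a cantilever fixed at X.
Downward deflection at the released point Y due to the loads:
  point load 58.2 at a = 5.25: Pa²(3L − a)/(6EI) = 4211/EI
Tip deflection under a unit load at Y: L³/(3EI) = 114.3/EI.
With EI = 10000 kN·m²: δ_0 = 0.42109 m and δ_{YY} = 0.011433 m/kN.
Compatibility — the spring shortens by R_Y/k under the reaction it provides: δ_0 − R_Y·δ_{YY} = R_Y/k. With 1/k = 0.000087 m/kN, R_Y = δ_0 / (δ_{YY} + 1/k) = 0.42109 / (0.011433 + 0.000087) = 36.55 kN.

R_Y = 36.55 kN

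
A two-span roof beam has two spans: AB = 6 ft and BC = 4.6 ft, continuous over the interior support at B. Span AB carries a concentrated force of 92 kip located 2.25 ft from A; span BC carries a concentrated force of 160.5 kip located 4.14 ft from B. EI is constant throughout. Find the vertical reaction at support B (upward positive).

Release continuity at B by inserting a hinge; the redundant is the internal moment M_B. The primary structure is two simply-supported spans AB and BC.
Rotations at B on the released spans (each span's end-slope, ×1/EI):
  span AB: point load 92 at a = 2.25: Pab(L + a)/(6LEI) = 177.9/EI
  span BC: point load 160.5 at a = 4.14: Pab(L + b)/(6LEI) = 56.04/EI
  relative rotation θ_0 = (177.9 + 56.04)/EI = 233.9/EI
A unit hogging moment at B produces rotation L₁/(3EI) + L₂/(3EI) = 3.533/EI.
Compatibility: M_B·(L₁+L₂)/(3EI) = θ_0, giving M_B = 66.21 kip·ft (hogging).
Span AB, ΣM about A with M_B applied at B: R_B^{AB}·6 = 207 + 66.21, so R_B^{AB} = 45.53 kip and R_A = 92 − 45.53 = 46.47 kip.
Span BC, ΣM about C: R_B^{BC}·4.6 = 73.83 + 66.21, so R_B^{BC} = 30.44 kip and R_C = 160.5 − 30.44 = 130.1 kip.
R_B = 45.53 + 30.44 = 75.98 kip.

R_B = 75.98 kip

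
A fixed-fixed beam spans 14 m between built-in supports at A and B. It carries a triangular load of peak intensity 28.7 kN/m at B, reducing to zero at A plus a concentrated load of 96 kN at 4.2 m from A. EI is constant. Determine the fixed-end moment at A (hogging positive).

Take the two fixed-end moments M_A, M_B as redundants; the released structure is the simple span AB.
End rotations of the released simple span under the applied load (×1/EI):
  at A: triangular load, peak 28.7: 7w₀L³/(360EI) = 1531/EI
  at B: triangular load, peak 28.7: w₀L³/(45EI) = 1750/EI
  at A: point load 96 at a = 4.2: Pab(L + b)/(6LEI) = 1120/EI
  at B: point load 96 at a = 4.2: Pab(L + a)/(6LEI) = 856.1/EI
  θ_A0 = 2651/EI,  θ_B0 = 2606/EI
Flexibility coefficients: a unit moment at one end gives L/(3EI) there and L/(6EI) at the far end, so f₁₁ = f₂₂ = 4.667/EI and f₁₂ = f₂₁ = 2.333/EI.
Compatibility — zero rotation at each built-in end:
  4.667 M_A + 2.333 M_B = 2651
  2.333 M_A + 4.667 M_B = 2606
Solving the pair gives M_A = 385.1 kN·m and M_B = 365.9 kN·m (hogging).

M_A = 385.1 kN·m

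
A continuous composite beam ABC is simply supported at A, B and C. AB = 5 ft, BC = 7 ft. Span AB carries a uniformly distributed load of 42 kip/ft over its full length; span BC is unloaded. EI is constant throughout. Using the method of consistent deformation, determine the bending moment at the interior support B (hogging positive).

Insert a hinge at B; M_B is the redundant, and each span becomes simply supported.
Discontinuity in slope at B on the released structure — sum the simple-span end rotations:
  span AB: UDL 42: wL³/(24EI) = 218.8/EI
  relative rotation θ_0 = (218.8 + 0)/EI = 218.8/EI
A unit hogging moment at B produces rotation L₁/(3EI) + L₂/(3EI) = 4/EI.
Slope continuity at B: θ_0 = M_B·4/EI, so M_B = 218.8/4 = 54.69 kip·ft (hogging).

M_B = 54.69 kip·ft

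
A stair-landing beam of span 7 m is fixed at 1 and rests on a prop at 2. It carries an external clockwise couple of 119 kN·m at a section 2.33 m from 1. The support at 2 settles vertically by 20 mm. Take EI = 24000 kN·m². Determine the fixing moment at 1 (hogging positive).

M_1 = 49.33 kN·m

Take the reaction at 2 as the redundant and release it; the primary structure is a cantilever fixed at 1.
Downward deflection at the released point 2 due to the loads:
  clockwise couple 119 at a = 2.33: M₀a(2L − a)/(2EI) = 1618/EI
Tip deflection under a unit load at 2: L³/(3EI) = 114.3/EI.
With EI = 24000 kN·m²: δ_0 = 0.067411 m and δ_{22} = 0.004764 m/kN.
Compatibility — the beam at 2 must follow the support down by 0.02 m: δ_0 − R_2·δ_{22} = 0.02, so R_2 = (0.067411 − 0.02)/0.004764 = 9.952 kN.
Moment equilibrium about 1: M_1 = Σ(load moments about 1) − R_2·L = 119 − 9.952×7 = 49.33 kN·m.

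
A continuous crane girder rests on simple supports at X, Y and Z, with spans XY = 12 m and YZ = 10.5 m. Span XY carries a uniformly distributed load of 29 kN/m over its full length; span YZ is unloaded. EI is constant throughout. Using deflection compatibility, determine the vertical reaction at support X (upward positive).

R_X = 150.8 kN

Take M_Y as the redundant. Released structure: two simple spans XY and YZ with a hinge at Y.
Discontinuity in slope at Y on the released structure — sum the simple-span end rotations:
  span XY: UDL 29: wL³/(24EI) = 2088/EI
  relative rotation θ_0 = (2088 + 0)/EI = 2088/EI
A unit hogging moment at Y produces rotation L₁/(3EI) + L₂/(3EI) = 7.5/EI.
Compatibility: M_Y·(L₁+L₂)/(3EI) = θ_0, giving M_Y = 278.4 kN·m (hogging).
Span XY, ΣM about X with M_Y applied at Y: R_Y^{XY}·12 = 2088 + 278.4, so R_Y^{XY} = 197.2 kN and R_X = 348 − 197.2 = 150.8 kN.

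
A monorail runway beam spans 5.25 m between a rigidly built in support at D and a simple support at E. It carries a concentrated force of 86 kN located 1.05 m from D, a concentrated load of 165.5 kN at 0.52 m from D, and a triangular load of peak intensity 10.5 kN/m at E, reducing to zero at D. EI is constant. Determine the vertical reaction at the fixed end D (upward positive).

Remove the prop at E; the released (primary) structure is a cantilever built in at D.
Deflection at E on the released cantilever, summing each load's contribution:
  point load 86 at a = 1.05: Pa²(3L − a)/(6EI) = 232.3/EI
  point load 165.5 at a = 0.52: Pa²(3L − a)/(6EI) = 113.6/EI
  triangular load, peak 10.5 at the free end: 11w₀L⁴/(120EI) = 731.2/EI
  δ_0 = 1077/EI
Tip deflection under a unit load at E: L³/(3EI) = 48.23/EI.
Compatibility at E: δ_0 − R_E·δ_{EE} = 0, so R_E = 1077/48.23 = 22.33 kN.
Vertical equilibrium: R_D = ΣP − R_E = 279.1 − 22.33 = 256.7 kN.

R_D = 256.7 kN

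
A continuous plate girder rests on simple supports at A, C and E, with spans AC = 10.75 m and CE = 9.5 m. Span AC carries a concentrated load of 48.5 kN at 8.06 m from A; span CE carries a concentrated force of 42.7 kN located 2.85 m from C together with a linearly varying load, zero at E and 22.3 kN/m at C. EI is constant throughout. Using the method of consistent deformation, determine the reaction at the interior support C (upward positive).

Insert a hinge at C; M_C is the redundant, and each span becomes simply supported.
Discontinuity in slope at C on the released structure — sum the simple-span end rotations:
  span AC: point load 48.5 at a = 8.06: Pab(L + a)/(6LEI) = 306.7/EI
  span CE: point load 42.7 at a = 2.85: Pab(L + b)/(6LEI) = 229.3/EI
  span CE: triangular load, peak 22.3: w₀L³/(45EI) = 424.9/EI
  relative rotation θ_0 = (306.7 + 654.2)/EI = 960.8/EI
A unit hogging moment at C produces rotation L₁/(3EI) + L₂/(3EI) = 6.75/EI.
Slope continuity at C: θ_0 = M_C·6.75/EI, so M_C = 960.8/6.75 = 142.3 kN·m (hogging).
Span AC, ΣM about A with M_C applied at C: R_C^{AC}·10.75 = 390.9 + 142.3, so R_C^{AC} = 49.61 kN and R_A = 48.5 − 49.61 = -1.105 kN.
Span CE, ΣM about E: R_C^{CE}·9.5 = 954.8 + 142.3, so R_C^{CE} = 115.5 kN and R_E = 148.6 − 115.5 = 33.13 kN.
R_C = 49.61 + 115.5 = 165.1 kN.

R_C = 165.1 kN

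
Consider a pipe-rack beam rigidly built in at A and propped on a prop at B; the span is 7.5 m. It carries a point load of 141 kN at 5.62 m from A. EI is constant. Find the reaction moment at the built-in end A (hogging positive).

Choose R_B as the redundant. The primary structure is the cantilever fixed at A.
Downward deflection at the released point B due to the loads:
  point load 141 at a = 5.62: Pa²(3L − a)/(6EI) = 12529/EI
Tip deflection under a unit load at B: L³/(3EI) = 140.6/EI.
The prop prevents deflection at B: R_B = δ_0/δ_{BB} = 12529/140.6 = 89.09 kN.
Moment equilibrium about A: M_A = Σ(load moments about A) − R_B·L = 792.4 − 89.09×7.5 = 124.2 kN·m.

M_A = 124.2 kN·m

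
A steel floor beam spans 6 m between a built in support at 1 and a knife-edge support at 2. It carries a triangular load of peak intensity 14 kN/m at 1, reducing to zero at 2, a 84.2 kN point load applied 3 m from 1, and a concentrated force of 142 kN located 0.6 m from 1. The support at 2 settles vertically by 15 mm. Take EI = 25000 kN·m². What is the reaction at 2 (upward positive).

Take the reaction at 2 as the redundant and release it; the primary structure is a cantilever fixed at 1.
Free-end deflection of the primary structure under the applied loading (downward +):
  triangular load, peak 14 at the fixed end: w₀L⁴/(30EI) = 604.8/EI
  point load 84.2 at a = 3: Pa²(3L − a)/(6EI) = 1894/EI
  point load 142 at a = 0.6: Pa²(3L − a)/(6EI) = 148.2/EI
  δ_0 = 2648/EI
Tip deflection under a unit load at 2: L³/(3EI) = 72/EI.
With EI = 25000 kN·m²: δ_0 = 0.1059 m and δ_{22} = 0.00288 m/kN.
Compatibility — the beam at 2 must follow the support down by 0.015 m: δ_0 − R_2·δ_{22} = 0.015, so R_2 = (0.1059 − 0.015)/0.00288 = 31.56 kN.

R_2 = 31.56 kN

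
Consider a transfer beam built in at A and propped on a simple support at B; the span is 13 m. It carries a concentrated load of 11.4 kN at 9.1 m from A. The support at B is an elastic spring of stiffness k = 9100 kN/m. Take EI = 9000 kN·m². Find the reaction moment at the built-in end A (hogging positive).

Take the reaction at B as the redundant and release it; the primary structure is a cantilever fixed at A.
Downward deflection at the released point B due to the loads:
  point load 11.4 at a = 9.1: Pa²(3L − a)/(6EI) = 4704/EI
Flexibility coefficient — unit upward force at B: δ_{BB} = L³/(3EI) = 732.3/EI.
With EI = 9000 kN·m²: δ_0 = 0.52272 m and δ_{BB} = 0.08137 m/kN.
Compatibility — the spring shortens by R_B/k under the reaction it provides: δ_0 − R_B·δ_{BB} = R_B/k. With 1/k = 0.00011 m/kN, R_B = δ_0 / (δ_{BB} + 1/k) = 0.52272 / (0.08137 + 0.00011) = 6.415 kN.
Moment equilibrium about A: M_A = Σ(load moments about A) − R_B·L = 103.7 − 6.415×13 = 20.34 kN·m.

M_A = 20.34 kN·m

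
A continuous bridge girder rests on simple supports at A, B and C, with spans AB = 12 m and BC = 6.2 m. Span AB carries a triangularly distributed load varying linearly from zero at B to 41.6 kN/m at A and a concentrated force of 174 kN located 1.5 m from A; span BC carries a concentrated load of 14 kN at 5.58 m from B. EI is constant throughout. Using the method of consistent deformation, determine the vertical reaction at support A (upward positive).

Release continuity at B by inserting a hinge; the redundant is the internal moment M_B. The primary structure is two simply-supported spans AB and BC.
End slopes at the hinge B, treating each span as simply supported:
  span AB: triangular load, peak 41.6: 7w₀L³/(360EI) = 1398/EI
  span AB: point load 174 at a = 1.5: Pab(L + a)/(6LEI) = 513.8/EI
  span BC: point load 14 at a = 5.58: Pab(L + b)/(6LEI) = 8.88/EI
  relative rotation θ_0 = (1912 + 8.88)/EI = 1920/EI
A unit hogging moment at B produces rotation L₁/(3EI) + L₂/(3EI) = 6.067/EI.
Compatibility: M_B·(L₁+L₂)/(3EI) = θ_0, giving M_B = 316.6 kN·m (hogging).
Span AB, ΣM about A with M_B applied at B: R_B^{AB}·12 = 1259 + 316.6, so R_B^{AB} = 131.3 kN and R_A = 423.6 − 131.3 = 292.3 kN.

R_A = 292.3 kN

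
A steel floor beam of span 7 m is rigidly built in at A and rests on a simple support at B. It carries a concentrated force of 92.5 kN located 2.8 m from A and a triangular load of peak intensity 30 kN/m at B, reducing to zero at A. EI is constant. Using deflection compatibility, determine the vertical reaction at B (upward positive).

R_B = 76.99 kN

Take the reaction at B as the redundant and release it; the primary structure is a cantilever fixed at A.
Primary-structure tip deflection at B by superposition:
  point load 92.5 at a = 2.8: Pa²(3L − a)/(6EI) = 2200/EI
  triangular load, peak 30 at the free end: 11w₀L⁴/(120EI) = 6603/EI
  δ_0 = 8803/EI
Flexibility coefficient — unit upward force at B: δ_{BB} = L³/(3EI) = 114.3/EI.
Compatibility at B: δ_0 − R_B·δ_{BB} = 0, so R_B = 8803/114.3 = 76.99 kN.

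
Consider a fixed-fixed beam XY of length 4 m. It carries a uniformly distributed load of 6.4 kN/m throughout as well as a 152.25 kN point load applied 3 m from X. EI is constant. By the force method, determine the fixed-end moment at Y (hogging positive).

Release both end moments; the primary structure is a simply-supported span XY with redundants M_X and M_Y.
End rotations of the released simple span under the applied load (×1/EI):
  at X: UDL 6.4: wL³/(24EI) = 17.07/EI
  at Y: UDL 6.4: wL³/(24EI) = 17.07/EI
  at X: point load 152.25 at a = 3: Pab(L + b)/(6LEI) = 95.16/EI
  at Y: point load 152.25 at a = 3: Pab(L + a)/(6LEI) = 133.2/EI
  θ_X0 = 112.2/EI,  θ_Y0 = 150.3/EI
Flexibility coefficients: a unit moment at one end gives L/(3EI) there and L/(6EI) at the far end, so f₁₁ = f₂₂ = 1.333/EI and f₁₂ = f₂₁ = 0.6667/EI.
Compatibility — zero rotation at each built-in end:
  1.333 M_X + 0.6667 M_Y = 112.2
  0.6667 M_X + 1.333 M_Y = 150.3
Solving the pair gives M_X = 37.08 kN·m and M_Y = 94.17 kN·m (hogging).

M_Y = 94.17 kN·m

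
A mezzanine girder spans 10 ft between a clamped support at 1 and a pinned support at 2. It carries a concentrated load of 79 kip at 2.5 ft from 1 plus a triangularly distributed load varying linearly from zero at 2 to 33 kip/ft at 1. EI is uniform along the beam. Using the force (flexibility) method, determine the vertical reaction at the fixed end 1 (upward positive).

R_1 = 204.2 kip

Release the roller at 2. Primary structure: cantilever fixed at 1.
Downward deflection at the released point 2 due to the loads:
  point load 79 at a = 2.5: Pa²(3L − a)/(6EI) = 2263/EI
  triangular load, peak 33 at the fixed end: w₀L⁴/(30EI) = 11000/EI
  δ_0 = 13263/EI
Tip deflection under a unit load at 2: L³/(3EI) = 333.3/EI.
The prop prevents deflection at 2: R_2 = δ_0/δ_{22} = 13263/333.3 = 39.79 kip.
Vertical equilibrium: R_1 = ΣP − R_2 = 244 − 39.79 = 204.2 kip.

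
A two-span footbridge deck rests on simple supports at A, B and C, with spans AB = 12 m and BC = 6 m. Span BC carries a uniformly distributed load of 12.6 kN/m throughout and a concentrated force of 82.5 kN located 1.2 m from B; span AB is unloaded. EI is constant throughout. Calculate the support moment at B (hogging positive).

M_B = 42.66 kN·m

Insert a hinge at B; M_B is the redundant, and each span becomes simply supported.
End slopes at the hinge B, treating each span as simply supported:
  span BC: UDL 12.6: wL³/(24EI) = 113.4/EI
  span BC: point load 82.5 at a = 1.2: Pab(L + b)/(6LEI) = 142.6/EI
  relative rotation θ_0 = (0 + 256)/EI = 256/EI
A unit hogging moment at B produces rotation L₁/(3EI) + L₂/(3EI) = 6/EI.
Compatibility: M_B·(L₁+L₂)/(3EI) = θ_0, giving M_B = 42.66 kN·m (hogging).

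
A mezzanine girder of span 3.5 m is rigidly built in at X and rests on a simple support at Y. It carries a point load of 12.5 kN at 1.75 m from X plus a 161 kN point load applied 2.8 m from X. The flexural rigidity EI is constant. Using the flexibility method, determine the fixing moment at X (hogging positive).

Remove the prop at Y; the released (primary) structure is a cantilever built in at X.
Free-end deflection of the primary structure under the applied loading (downward +):
  point load 12.5 at a = 1.75: Pa²(3L − a)/(6EI) = 55.83/EI
  point load 161 at a = 2.8: Pa²(3L − a)/(6EI) = 1620/EI
  δ_0 = 1676/EI
Flexibility coefficient — unit upward force at Y: δ_{YY} = L³/(3EI) = 14.29/EI.
Compatibility at Y: δ_0 − R_Y·δ_{YY} = 0, so R_Y = 1676/14.29 = 117.3 kN.
Moment equilibrium about X: M_X = Σ(load moments about X) − R_Y·L = 472.7 − 117.3×3.5 = 62.3 kN·m.

M_X = 62.3 kN·m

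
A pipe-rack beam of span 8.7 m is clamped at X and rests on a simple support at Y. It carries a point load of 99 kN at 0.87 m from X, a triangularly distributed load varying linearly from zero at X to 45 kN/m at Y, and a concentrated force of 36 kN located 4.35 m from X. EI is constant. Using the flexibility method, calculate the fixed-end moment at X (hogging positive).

M_X = 331.1 kN·m

Release the roller at Y. Primary structure: cantilever fixed at X.
Primary-structure tip deflection at Y by superposition:
  point load 99 at a = 0.87: Pa²(3L − a)/(6EI) = 315.1/EI
  triangular load, peak 45 at the free end: 11w₀L⁴/(120EI) = 23632/EI
  point load 36 at a = 4.35: Pa²(3L − a)/(6EI) = 2469/EI
  δ_0 = 26417/EI
Flexibility coefficient — unit upward force at Y: δ_{YY} = L³/(3EI) = 219.5/EI.
Compatibility at Y: δ_0 − R_Y·δ_{YY} = 0, so R_Y = 26417/219.5 = 120.3 kN.
Moment equilibrium about X: M_X = Σ(load moments about X) − R_Y·L = 1378 − 120.3×8.7 = 331.1 kN·m.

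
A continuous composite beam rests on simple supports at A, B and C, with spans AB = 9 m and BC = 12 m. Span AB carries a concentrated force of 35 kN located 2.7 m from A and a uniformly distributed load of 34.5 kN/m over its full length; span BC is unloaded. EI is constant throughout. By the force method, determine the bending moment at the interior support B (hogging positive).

Insert a hinge at B; M_B is the redundant, and each span becomes simply supported.
Rotations at B on the released spans (each span's end-slope, ×1/EI):
  span AB: point load 35 at a = 2.7: Pab(L + a)/(6LEI) = 129/EI
  span AB: UDL 34.5: wL³/(24EI) = 1048/EI
  relative rotation θ_0 = (1177 + 0)/EI = 1177/EI
A unit hogging moment at B produces rotation L₁/(3EI) + L₂/(3EI) = 7/EI.
Slope continuity at B: θ_0 = M_B·7/EI, so M_B = 1177/7 = 168.1 kN·m (hogging).

M_B = 168.1 kN·m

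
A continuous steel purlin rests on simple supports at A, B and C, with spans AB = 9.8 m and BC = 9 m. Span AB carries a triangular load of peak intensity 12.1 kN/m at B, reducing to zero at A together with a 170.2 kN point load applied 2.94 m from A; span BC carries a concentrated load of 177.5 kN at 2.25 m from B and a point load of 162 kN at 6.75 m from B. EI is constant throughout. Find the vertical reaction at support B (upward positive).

Take M_B as the redundant. Released structure: two simple spans AB and BC with a hinge at B.
Discontinuity in slope at B on the released structure — sum the simple-span end rotations:
  span AB: triangular load, peak 12.1: w₀L³/(45EI) = 253.1/EI
  span AB: point load 170.2 at a = 2.94: Pab(L + a)/(6LEI) = 743.7/EI
  span BC: point load 177.5 at a = 2.25: Pab(L + b)/(6LEI) = 786.3/EI
  span BC: point load 162 at a = 6.75: Pab(L + b)/(6LEI) = 512.6/EI
  relative rotation θ_0 = (996.8 + 1299)/EI = 2296/EI
A unit hogging moment at B produces rotation L₁/(3EI) + L₂/(3EI) = 6.267/EI.
Slope continuity at B: θ_0 = M_B·6.267/EI, so M_B = 2296/6.267 = 366.3 kN·m (hogging).
Span AB, ΣM about A with M_B applied at B: R_B^{AB}·9.8 = 887.7 + 366.3, so R_B^{AB} = 128 kN and R_A = 229.5 − 128 = 101.5 kN.
Span BC, ΣM about C: R_B^{BC}·9 = 1563 + 366.3, so R_B^{BC} = 214.3 kN and R_C = 339.5 − 214.3 = 125.2 kN.
R_B = 128 + 214.3 = 342.3 kN.

R_B = 342.3 kN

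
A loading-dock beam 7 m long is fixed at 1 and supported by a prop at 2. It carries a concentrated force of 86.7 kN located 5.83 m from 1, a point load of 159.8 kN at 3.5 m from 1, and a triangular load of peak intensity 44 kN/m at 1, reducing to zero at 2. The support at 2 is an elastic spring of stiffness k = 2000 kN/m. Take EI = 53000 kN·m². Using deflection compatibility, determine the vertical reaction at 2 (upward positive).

R_2 = 118.4 kN

Remove the prop at 2; the released (primary) structure is a cantilever built in at 1.
Free-end deflection of the primary structure under the applied loading (downward +):
  point load 86.7 at a = 5.83: Pa²(3L − a)/(6EI) = 7451/EI
  point load 159.8 at a = 3.5: Pa²(3L − a)/(6EI) = 5710/EI
  triangular load, peak 44 at the fixed end: w₀L⁴/(30EI) = 3521/EI
  δ_0 = 16682/EI
Flexibility coefficient — unit upward force at 2: δ_{22} = L³/(3EI) = 114.3/EI.
With EI = 53000 kN·m²: δ_0 = 0.31475 m and δ_{22} = 0.002157 m/kN.
Compatibility — the spring shortens by R_2/k under the reaction it provides: δ_0 − R_2·δ_{22} = R_2/k. With 1/k = 0.0005 m/kN, R_2 = δ_0 / (δ_{22} + 1/k) = 0.31475 / (0.002157 + 0.0005) = 118.4 kN.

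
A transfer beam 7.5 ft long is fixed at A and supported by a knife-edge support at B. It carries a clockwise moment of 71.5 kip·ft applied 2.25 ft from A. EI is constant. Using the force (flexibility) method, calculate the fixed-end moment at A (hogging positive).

M_A = 16.8 kip·ft

Take the reaction at B as the redundant and release it; the primary structure is a cantilever fixed at A.
Downward deflection at the released point B due to the loads:
  clockwise couple 71.5 at a = 2.25: M₀a(2L − a)/(2EI) = 1026/EI
Tip deflection under a unit load at B: L³/(3EI) = 140.6/EI.
The prop prevents deflection at B: R_B = δ_0/δ_{BB} = 1026/140.6 = 7.293 kip.
Moment equilibrium about A: M_A = Σ(load moments about A) − R_B·L = 71.5 − 7.293×7.5 = 16.8 kip·ft.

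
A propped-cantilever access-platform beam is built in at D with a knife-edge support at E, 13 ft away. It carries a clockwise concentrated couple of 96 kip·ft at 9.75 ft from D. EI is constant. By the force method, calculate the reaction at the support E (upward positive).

R_E = 10.38 kip

Remove the prop at E; the released (primary) structure is a cantilever built in at D.
Deflection at E on the released cantilever, summing each load's contribution:
  clockwise couple 96 at a = 9.75: M₀a(2L − a)/(2EI) = 7605/EI
Flexibility coefficient — unit upward force at E: δ_{EE} = L³/(3EI) = 732.3/EI.
Compatibility at E: δ_0 − R_E·δ_{EE} = 0, so R_E = 7605/732.3 = 10.38 kip.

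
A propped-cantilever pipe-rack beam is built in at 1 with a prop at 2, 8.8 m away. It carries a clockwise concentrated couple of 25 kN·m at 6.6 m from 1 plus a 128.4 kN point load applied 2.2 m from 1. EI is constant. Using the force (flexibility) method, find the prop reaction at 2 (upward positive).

Release the roller at 2. Primary structure: cantilever fixed at 1.
Free-end deflection of the primary structure under the applied loading (downward +):
  clockwise couple 25 at a = 6.6: M₀a(2L − a)/(2EI) = 907.5/EI
  point load 128.4 at a = 2.2: Pa²(3L − a)/(6EI) = 2507/EI
  δ_0 = 3414/EI
Tip deflection under a unit load at 2: L³/(3EI) = 227.2/EI.
The prop prevents deflection at 2: R_2 = δ_0/δ_{22} = 3414/227.2 = 15.03 kN.

R_2 = 15.03 kN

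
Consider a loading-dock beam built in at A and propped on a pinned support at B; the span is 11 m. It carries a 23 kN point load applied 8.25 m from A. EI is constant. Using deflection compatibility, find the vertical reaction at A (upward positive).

Remove the prop at B; the released (primary) structure is a cantilever built in at A.
Downward deflection at the released point B due to the loads:
  point load 23 at a = 8.25: Pa²(3L − a)/(6EI) = 6457/EI
Flexibility coefficient — unit upward force at B: δ_{BB} = L³/(3EI) = 443.7/EI.
The prop prevents deflection at B: R_B = δ_0/δ_{BB} = 6457/443.7 = 14.55 kN.
Vertical equilibrium: R_A = ΣP − R_B = 23 − 14.55 = 8.445 kN.

R_A = 8.445 kN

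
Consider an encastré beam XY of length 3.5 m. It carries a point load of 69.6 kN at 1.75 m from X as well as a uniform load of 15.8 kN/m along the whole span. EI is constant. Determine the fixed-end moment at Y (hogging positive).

M_Y = 46.58 kN·m

Release both end moments; the primary structure is a simply-supported span XY with redundants M_X and M_Y.
Simple-span end rotations at X and Y under the given loads:
  at X: point load 69.6 at a = 1.75: Pab(L + b)/(6LEI) = 53.29/EI
  at Y: point load 69.6 at a = 1.75: Pab(L + a)/(6LEI) = 53.29/EI
  at X: UDL 15.8: wL³/(24EI) = 28.23/EI
  at Y: UDL 15.8: wL³/(24EI) = 28.23/EI
  θ_X0 = 81.51/EI,  θ_Y0 = 81.51/EI
Flexibility coefficients: a unit moment at one end gives L/(3EI) there and L/(6EI) at the far end, so f₁₁ = f₂₂ = 1.167/EI and f₁₂ = f₂₁ = 0.5833/EI.
Compatibility — zero rotation at each built-in end:
  1.167 M_X + 0.5833 M_Y = 81.51
  0.5833 M_X + 1.167 M_Y = 81.51
Solving the pair gives M_X = 46.58 kN·m and M_Y = 46.58 kN·m (hogging).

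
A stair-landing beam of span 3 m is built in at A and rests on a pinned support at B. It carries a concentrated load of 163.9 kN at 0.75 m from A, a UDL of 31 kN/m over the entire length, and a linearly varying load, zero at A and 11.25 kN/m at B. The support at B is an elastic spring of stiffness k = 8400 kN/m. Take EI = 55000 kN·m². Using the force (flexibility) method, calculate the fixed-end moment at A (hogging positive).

M_A = 195 kN·m

Release the roller at B. Primary structure: cantilever fixed at A.
Free-end deflection of the primary structure under the applied loading (downward +):
  point load 163.9 at a = 0.75: Pa²(3L − a)/(6EI) = 126.8/EI
  UDL 31: wL⁴/(8EI) = 313.9/EI
  triangular load, peak 11.25 at the free end: 11w₀L⁴/(120EI) = 83.53/EI
  δ_0 = 524.2/EI
Tip deflection under a unit load at B: L³/(3EI) = 9/EI.
With EI = 55000 kN·m²: δ_0 = 0.00953 m and δ_{BB} = 0.000164 m/kN.
Compatibility — the spring shortens by R_B/k under the reaction it provides: δ_0 − R_B·δ_{BB} = R_B/k. With 1/k = 0.000119 m/kN, R_B = δ_0 / (δ_{BB} + 1/k) = 0.00953 / (0.000164 + 0.000119) = 33.71 kN.
Moment equilibrium about A: M_A = Σ(load moments about A) − R_B·L = 296.2 − 33.71×3 = 195 kN·m.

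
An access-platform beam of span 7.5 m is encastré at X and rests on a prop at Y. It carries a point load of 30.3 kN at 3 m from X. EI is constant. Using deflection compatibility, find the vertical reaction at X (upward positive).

Take the reaction at Y as the redundant and release it; the primary structure is a cantilever fixed at X.
Free-end deflection of the primary structure under the applied loading (downward +):
  point load 30.3 at a = 3: Pa²(3L − a)/(6EI) = 886.3/EI
Flexibility coefficient — unit upward force at Y: δ_{YY} = L³/(3EI) = 140.6/EI.
Compatibility at Y: δ_0 − R_Y·δ_{YY} = 0, so R_Y = 886.3/140.6 = 6.302 kN.
Vertical equilibrium: R_X = ΣP − R_Y = 30.3 − 6.302 = 24 kN.

R_X = 24 kN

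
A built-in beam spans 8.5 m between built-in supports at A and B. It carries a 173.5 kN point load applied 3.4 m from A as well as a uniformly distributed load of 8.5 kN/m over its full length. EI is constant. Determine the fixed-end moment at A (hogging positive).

Take the two fixed-end moments M_A, M_B as redundants; the released structure is the simple span AB.
Simple-span end rotations at A and B under the given loads:
  at A: point load 173.5 at a = 3.4: Pab(L + b)/(6LEI) = 802.3/EI
  at B: point load 173.5 at a = 3.4: Pab(L + a)/(6LEI) = 702/EI
  at A: UDL 8.5: wL³/(24EI) = 217.5/EI
  at B: UDL 8.5: wL³/(24EI) = 217.5/EI
  θ_A0 = 1020/EI,  θ_B0 = 919.5/EI
Flexibility coefficients: a unit moment at one end gives L/(3EI) there and L/(6EI) at the far end, so f₁₁ = f₂₂ = 2.833/EI and f₁₂ = f₂₁ = 1.417/EI.
Compatibility — zero rotation at each built-in end:
  2.833 M_A + 1.417 M_B = 1020
  1.417 M_A + 2.833 M_B = 919.5
Solving the pair gives M_A = 263.5 kN·m and M_B = 192.8 kN·m (hogging).

M_A = 263.5 kN·m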